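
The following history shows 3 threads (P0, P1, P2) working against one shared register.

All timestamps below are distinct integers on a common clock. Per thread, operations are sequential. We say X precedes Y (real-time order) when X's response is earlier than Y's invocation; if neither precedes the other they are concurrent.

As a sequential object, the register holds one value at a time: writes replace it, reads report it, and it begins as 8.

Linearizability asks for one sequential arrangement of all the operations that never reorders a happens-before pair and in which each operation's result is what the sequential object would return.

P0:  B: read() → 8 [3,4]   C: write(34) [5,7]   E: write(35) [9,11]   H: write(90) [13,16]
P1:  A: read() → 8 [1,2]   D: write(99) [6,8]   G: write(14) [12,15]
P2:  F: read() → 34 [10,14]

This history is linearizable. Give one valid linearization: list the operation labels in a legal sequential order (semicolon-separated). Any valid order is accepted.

1. A read() → 8, leaving value 8
2. B read() → 8, leaving value 8
3. D write(99), leaving value 99
4. C write(34), leaving value 34
5. F read() → 34, leaving value 34
6. E write(35), leaving value 35
7. G write(14), leaving value 14
8. H write(90), leaving value 90

A; B; D; C; F; E; G; H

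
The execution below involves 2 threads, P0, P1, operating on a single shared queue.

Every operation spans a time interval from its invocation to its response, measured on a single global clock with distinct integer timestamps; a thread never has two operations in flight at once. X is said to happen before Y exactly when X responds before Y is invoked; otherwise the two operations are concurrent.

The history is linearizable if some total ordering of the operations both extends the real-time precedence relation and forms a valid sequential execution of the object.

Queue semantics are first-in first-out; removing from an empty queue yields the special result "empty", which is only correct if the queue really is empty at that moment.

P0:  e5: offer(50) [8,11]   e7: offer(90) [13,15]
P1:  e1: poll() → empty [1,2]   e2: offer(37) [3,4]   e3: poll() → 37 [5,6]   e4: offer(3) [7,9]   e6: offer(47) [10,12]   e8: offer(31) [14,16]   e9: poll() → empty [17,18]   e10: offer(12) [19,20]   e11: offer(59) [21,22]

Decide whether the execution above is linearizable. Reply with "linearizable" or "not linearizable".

not linearizable

the violation lands at event 18, e9's response at time 18: events 1..17 linearize, events 1..18 do not
the 9 completed operations admit 6 real-time orders; each fails the queue replay
one such order, e1, e2, e3, e4, e5, e6, e7, e8, e9, breaks at step 9 where e9 poll() → empty is illegal
one such order, e1, e2, e3, e4, e5, e6, e8, e7, e9, breaks at step 9 where e9 poll() → empty is illegal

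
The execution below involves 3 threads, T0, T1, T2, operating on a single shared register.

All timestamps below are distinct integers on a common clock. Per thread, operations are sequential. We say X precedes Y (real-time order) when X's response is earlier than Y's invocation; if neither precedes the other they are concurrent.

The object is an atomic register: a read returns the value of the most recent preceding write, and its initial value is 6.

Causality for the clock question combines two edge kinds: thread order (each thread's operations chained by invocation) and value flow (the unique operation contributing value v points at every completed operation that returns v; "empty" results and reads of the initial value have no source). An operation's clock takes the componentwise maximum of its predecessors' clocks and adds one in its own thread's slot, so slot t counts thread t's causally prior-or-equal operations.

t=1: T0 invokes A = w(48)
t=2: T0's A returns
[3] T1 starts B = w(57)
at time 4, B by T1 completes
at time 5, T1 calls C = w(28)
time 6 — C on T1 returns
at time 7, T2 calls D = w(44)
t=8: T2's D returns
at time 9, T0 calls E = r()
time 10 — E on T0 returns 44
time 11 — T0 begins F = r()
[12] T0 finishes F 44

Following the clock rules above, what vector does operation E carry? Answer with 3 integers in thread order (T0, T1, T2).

(2, 0, 1)

invoked at 7, D has no predecessors; its own T2 bump gives (0, 0, 1)
invoked at 3, B has no predecessors; its own T1 bump gives (0, 1, 0)
invoked at 1, A has no predecessors; its own T0 bump gives (1, 0, 0)
C (invocation 5): componentwise max over VC(B)=(0, 1, 0), +1 at T1, giving (0, 2, 0)
E (invocation 9): componentwise max over VC(A)=(1, 0, 0), VC(D)=(0, 0, 1), +1 at T0, giving (2, 0, 1)
F (invocation 11): componentwise max over VC(D)=(0, 0, 1), VC(E)=(2, 0, 1), +1 at T0, giving (3, 0, 1)
target: VC(E) = (2, 0, 1)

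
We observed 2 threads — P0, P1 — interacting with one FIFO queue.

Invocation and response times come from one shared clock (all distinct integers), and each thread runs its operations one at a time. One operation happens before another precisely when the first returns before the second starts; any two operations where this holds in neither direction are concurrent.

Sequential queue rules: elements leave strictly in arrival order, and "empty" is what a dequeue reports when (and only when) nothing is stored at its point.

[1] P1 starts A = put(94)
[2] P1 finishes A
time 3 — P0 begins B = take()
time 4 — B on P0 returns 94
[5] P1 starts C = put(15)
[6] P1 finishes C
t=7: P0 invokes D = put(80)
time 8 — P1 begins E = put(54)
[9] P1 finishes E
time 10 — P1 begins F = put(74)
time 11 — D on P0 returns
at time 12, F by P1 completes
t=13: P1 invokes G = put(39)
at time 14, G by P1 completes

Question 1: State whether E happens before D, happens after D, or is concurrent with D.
concurrent

E spans [8,9], D spans [7,11]
the intervals overlap in both directions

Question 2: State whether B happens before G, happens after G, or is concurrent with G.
before

B spans [3,4], G spans [13,14]
resp(B)=4 < inv(G)=13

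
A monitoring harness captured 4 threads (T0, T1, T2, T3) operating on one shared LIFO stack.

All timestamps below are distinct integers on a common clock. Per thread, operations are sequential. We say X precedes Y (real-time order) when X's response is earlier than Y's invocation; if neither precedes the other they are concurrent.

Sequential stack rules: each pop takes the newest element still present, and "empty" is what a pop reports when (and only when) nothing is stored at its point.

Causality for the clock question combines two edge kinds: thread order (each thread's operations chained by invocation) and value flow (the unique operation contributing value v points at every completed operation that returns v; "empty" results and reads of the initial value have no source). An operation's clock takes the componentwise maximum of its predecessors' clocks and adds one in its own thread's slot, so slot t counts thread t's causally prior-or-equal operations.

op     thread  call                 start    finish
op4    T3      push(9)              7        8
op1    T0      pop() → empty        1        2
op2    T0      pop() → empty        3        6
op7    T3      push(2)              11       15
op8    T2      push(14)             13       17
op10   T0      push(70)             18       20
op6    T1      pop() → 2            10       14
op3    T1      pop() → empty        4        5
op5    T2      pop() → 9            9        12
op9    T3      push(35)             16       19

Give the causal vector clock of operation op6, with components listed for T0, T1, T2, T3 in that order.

root op op4, invoked 7: fresh clock plus T3's own tick → (0, 0, 0, 1)
root op op3, invoked 4: fresh clock plus T1's own tick → (0, 1, 0, 0)
root op op1, invoked 1: fresh clock plus T0's own tick → (1, 0, 0, 0)
op7, invoked 11, takes VC(op4)=(0, 0, 0, 1) under max, adds 1 for T3 → (0, 0, 0, 2)
op5, invoked 9, takes VC(op4)=(0, 0, 0, 1) under max, adds 1 for T2 → (0, 0, 1, 1)
op2, invoked 3, takes VC(op1)=(1, 0, 0, 0) under max, adds 1 for T0 → (2, 0, 0, 0)
op9, invoked 16, takes VC(op7)=(0, 0, 0, 2) under max, adds 1 for T3 → (0, 0, 0, 3)
op8, invoked 13, takes VC(op5)=(0, 0, 1, 1) under max, adds 1 for T2 → (0, 0, 2, 1)
op10, invoked 18, takes VC(op2)=(2, 0, 0, 0) under max, adds 1 for T0 → (3, 0, 0, 0)
op6, invoked 10, takes VC(op3)=(0, 1, 0, 0), VC(op7)=(0, 0, 0, 2) under max, adds 1 for T1 → (0, 2, 0, 2)
target: VC(op6) = (0, 2, 0, 2)

(0, 2, 0, 2)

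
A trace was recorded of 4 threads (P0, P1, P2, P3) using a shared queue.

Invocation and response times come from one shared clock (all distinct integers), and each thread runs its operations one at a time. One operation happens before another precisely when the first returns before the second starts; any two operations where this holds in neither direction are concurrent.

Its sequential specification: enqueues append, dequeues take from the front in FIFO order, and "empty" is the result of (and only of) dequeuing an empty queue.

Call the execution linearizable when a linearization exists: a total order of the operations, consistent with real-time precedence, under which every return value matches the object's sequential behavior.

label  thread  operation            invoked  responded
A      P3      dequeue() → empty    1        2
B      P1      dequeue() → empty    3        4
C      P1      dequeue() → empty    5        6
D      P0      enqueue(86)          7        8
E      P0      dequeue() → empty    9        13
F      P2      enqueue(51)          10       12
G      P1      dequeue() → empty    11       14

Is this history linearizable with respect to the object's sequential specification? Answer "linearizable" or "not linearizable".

not linearizable

through event 13 a valid linearization exists; event 14 (G responding at time 14) ends that
6 orders of the 7 completed queue ops respect real time; none is legal
one such order, A, B, C, D, E, F, G, breaks at step 5 where E dequeue() → empty is illegal
one such order, A, B, C, D, E, G, F, breaks at step 5 where E dequeue() → empty is illegal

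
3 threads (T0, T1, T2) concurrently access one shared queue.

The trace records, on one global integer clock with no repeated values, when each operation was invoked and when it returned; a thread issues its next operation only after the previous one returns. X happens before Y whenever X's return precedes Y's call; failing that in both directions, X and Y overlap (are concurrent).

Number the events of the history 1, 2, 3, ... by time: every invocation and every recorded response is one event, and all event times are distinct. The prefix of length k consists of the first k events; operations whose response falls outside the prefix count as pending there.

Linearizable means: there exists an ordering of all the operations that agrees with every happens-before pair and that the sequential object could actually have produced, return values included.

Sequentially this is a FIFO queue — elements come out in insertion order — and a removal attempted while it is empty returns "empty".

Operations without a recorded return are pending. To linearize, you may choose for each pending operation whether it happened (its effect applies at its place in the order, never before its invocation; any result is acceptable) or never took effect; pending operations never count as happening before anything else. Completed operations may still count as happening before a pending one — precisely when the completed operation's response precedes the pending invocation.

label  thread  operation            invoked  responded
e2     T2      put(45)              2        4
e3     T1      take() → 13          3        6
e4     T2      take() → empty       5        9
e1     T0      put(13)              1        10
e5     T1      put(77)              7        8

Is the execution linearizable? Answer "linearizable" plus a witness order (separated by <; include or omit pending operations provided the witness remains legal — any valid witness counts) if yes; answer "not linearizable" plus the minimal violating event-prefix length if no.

not linearizable — minimal violating prefix: 9 events

events 1..8 are fine; event 9 — the response of e4 at time 9 — makes the prefix non-linearizable
all 5 real-time-respecting orders fail — 4 completed queue operations, no legal replay
completion choices over the 1 pending operation (e1) were checked; none helps
sample order e2, e3, e4, e5 (pending dropped) stalls at step 2 — e3 take() → 13 has no legal effect
sample order e2, e3, e5, e4 (pending dropped) stalls at step 2 — e3 take() → 13 has no legal effect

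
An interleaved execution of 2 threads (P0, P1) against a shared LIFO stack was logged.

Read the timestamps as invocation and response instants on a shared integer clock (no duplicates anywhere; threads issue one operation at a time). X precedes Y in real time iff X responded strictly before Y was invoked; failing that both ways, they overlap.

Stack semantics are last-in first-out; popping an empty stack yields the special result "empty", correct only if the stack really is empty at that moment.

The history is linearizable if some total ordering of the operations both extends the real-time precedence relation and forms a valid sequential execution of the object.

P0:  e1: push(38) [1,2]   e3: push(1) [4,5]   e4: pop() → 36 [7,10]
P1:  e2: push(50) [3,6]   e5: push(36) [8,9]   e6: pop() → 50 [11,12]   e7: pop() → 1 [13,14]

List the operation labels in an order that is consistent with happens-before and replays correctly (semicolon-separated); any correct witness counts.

e1; e3; e2; e5; e4; e6; e7

after step 1 (e1 push(38)): stack <38>
after step 2 (e3 push(1)): stack <38,1>
after step 3 (e2 push(50)): stack <38,1,50>
after step 4 (e5 push(36)): stack <38,1,50,36>
after step 5 (e4 pop() → 36): stack <38,1,50>
after step 6 (e6 pop() → 50): stack <38,1>
after step 7 (e7 pop() → 1): stack <38>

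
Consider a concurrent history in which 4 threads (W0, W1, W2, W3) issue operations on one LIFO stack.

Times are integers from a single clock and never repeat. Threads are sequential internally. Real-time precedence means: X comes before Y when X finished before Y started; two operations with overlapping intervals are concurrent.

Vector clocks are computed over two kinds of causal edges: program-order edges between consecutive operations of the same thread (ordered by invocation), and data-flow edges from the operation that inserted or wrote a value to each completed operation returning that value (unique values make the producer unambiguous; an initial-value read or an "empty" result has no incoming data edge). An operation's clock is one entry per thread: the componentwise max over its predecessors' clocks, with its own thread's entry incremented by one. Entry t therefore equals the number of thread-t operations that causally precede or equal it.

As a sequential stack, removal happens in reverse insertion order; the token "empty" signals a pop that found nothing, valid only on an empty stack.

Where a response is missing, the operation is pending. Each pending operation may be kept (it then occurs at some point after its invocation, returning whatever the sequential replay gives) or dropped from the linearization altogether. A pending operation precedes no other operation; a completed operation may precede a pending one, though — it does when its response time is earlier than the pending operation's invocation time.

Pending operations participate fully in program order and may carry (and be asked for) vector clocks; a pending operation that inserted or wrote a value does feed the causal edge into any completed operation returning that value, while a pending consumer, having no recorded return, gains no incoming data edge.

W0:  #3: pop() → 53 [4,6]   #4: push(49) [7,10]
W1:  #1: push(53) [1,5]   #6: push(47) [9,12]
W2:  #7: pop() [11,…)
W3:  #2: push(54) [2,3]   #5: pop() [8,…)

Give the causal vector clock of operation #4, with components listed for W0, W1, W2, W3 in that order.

no predecessors for #2 (invoked 2): W3 increments from zero → (0, 0, 0, 1)
no predecessors for #7 (invoked 11): W2 increments from zero → (0, 0, 1, 0)
no predecessors for #1 (invoked 1): W1 increments from zero → (0, 1, 0, 0)
#5, invoked 8, takes VC(#2)=(0, 0, 0, 1) under max, adds 1 for W3 → (0, 0, 0, 2)
#6, invoked 9, takes VC(#1)=(0, 1, 0, 0) under max, adds 1 for W1 → (0, 2, 0, 0)
#3, invoked 4, takes VC(#1)=(0, 1, 0, 0) under max, adds 1 for W0 → (1, 1, 0, 0)
#4, invoked 7, takes VC(#3)=(1, 1, 0, 0) under max, adds 1 for W0 → (2, 1, 0, 0)
target: VC(#4) = (2, 1, 0, 0)

(2, 1, 0, 0)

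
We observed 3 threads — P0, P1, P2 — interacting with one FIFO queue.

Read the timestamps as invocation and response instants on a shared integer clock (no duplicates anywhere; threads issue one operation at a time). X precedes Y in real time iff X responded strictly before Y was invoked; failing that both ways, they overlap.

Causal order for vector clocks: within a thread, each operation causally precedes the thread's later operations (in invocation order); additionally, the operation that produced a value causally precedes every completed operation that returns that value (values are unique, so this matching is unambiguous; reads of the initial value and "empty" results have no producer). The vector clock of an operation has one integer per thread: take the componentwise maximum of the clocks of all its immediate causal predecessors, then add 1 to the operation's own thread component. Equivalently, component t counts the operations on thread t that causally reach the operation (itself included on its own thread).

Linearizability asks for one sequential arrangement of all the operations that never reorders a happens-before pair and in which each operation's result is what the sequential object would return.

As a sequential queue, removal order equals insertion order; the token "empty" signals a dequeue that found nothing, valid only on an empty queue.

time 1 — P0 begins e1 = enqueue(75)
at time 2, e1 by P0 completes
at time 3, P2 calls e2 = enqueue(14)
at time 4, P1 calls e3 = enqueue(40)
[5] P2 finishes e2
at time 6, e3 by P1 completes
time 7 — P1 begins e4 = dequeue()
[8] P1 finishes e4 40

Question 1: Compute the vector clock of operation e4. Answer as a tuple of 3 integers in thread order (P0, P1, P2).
Answer: (0, 2, 0)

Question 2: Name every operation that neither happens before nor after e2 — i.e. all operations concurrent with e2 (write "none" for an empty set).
Answer: e3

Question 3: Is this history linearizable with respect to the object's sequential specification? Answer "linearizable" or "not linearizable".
prefix check: 1..7 passes, 1..8 fails once e4's time-8 response joins
checked exhaustively: 2 real-time-consistent orders of 4 completed operations, zero legal FIFO queue replays
for example e1, e2, e3, e4 fails at step 4: e4 dequeue() → 40 is not legal there
for example e1, e3, e2, e4 fails at step 4: e4 dequeue() → 40 is not legal there

not linearizable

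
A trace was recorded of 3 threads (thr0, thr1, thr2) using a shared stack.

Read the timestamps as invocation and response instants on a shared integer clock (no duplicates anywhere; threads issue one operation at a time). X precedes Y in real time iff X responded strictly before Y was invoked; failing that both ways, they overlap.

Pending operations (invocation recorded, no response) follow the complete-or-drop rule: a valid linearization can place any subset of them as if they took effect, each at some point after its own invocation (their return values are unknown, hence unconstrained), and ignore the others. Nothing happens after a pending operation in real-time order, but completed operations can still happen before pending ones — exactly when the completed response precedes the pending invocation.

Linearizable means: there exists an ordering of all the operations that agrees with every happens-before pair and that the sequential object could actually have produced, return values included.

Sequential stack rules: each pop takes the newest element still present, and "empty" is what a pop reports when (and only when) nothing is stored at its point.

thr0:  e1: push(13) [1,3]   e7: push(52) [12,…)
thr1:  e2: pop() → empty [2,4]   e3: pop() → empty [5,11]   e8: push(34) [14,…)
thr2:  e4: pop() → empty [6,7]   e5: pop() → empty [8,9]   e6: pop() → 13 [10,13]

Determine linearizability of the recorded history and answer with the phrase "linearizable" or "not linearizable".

not linearizable

events 1..10 are fine; event 11 — the response of e3 at time 11 — makes the prefix non-linearizable
5 completed operations, 6 real-time-consistent orders — every stack replay fails
including or dropping the 1 pending operation (e6) in any combination fails
e.g. e1, e2, e3, e4, e5 (pending dropped): illegal at step 2, since e2 pop() → empty cannot apply there
e.g. e1, e2, e4, e3, e5 (pending dropped): illegal at step 2, since e2 pop() → empty cannot apply there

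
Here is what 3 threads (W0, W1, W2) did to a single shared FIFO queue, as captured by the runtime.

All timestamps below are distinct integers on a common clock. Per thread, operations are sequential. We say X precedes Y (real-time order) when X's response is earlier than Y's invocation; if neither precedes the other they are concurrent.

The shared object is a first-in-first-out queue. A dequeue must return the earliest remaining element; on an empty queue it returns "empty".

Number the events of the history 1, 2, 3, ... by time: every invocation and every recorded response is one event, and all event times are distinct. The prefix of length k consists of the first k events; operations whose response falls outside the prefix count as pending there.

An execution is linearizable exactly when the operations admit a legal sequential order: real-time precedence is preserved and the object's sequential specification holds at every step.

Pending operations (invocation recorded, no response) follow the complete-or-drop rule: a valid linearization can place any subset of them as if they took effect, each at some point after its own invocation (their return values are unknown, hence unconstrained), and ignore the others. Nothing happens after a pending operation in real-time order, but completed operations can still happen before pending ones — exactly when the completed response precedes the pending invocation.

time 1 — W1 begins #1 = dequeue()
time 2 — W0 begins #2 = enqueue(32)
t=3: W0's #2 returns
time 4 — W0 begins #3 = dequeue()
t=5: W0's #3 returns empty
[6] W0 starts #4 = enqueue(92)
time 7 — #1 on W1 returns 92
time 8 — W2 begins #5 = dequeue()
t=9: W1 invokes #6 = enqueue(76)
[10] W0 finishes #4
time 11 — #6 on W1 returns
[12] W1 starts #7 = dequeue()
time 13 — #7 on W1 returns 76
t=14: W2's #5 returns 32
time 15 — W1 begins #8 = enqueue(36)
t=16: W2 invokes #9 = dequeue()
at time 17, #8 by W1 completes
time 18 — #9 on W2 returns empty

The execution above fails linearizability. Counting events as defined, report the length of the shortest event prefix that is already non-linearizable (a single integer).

7

events 1..6 are linearizable; a witness order is #2, #1, #3:
step 1: #2 enqueue(32) — queue <32>
step 2: #1 dequeue() (pending, included) — queue <>
step 3: #3 dequeue() → empty — queue <>
event 7 — #1's response, time 7 — after it, nothing linearizes
including or dropping the 1 pending operation (#4) in any combination fails
e.g. #1, #2, #3 (pending dropped): illegal at step 1, since #1 dequeue() → 92 cannot apply there
e.g. #2, #1, #3 (pending dropped): illegal at step 2, since #1 dequeue() → 92 cannot apply there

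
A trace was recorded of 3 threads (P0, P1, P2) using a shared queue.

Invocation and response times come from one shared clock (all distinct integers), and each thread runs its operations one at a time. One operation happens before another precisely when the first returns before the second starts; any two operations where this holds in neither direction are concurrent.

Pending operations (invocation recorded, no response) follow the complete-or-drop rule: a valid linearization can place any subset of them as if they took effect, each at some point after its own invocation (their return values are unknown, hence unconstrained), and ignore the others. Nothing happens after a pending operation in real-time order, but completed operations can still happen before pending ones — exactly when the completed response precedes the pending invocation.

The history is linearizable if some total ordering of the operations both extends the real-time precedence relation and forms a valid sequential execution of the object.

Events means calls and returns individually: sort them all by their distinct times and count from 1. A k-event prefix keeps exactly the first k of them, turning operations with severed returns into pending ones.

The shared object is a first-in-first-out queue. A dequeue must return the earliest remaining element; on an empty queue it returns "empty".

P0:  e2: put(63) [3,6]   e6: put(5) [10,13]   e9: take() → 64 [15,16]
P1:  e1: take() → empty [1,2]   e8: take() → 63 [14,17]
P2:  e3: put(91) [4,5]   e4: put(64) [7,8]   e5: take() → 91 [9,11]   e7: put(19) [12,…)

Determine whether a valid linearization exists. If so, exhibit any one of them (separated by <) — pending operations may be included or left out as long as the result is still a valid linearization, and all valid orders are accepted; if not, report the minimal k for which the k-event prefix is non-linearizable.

linearizable — witness: e1 < e3 < e2 < e4 < e5 < e6 < e7 < e8 < e9

1. e1 take() → empty, leaving queue <>
2. e3 put(91), leaving queue <91>
3. e2 put(63), leaving queue <91,63>
4. e4 put(64), leaving queue <91,63,64>
5. e5 take() → 91, leaving queue <63,64>
6. e6 put(5), leaving queue <63,64,5>
7. e7 put(19) (pending, included), leaving queue <63,64,5,19>
8. e8 take() → 63, leaving queue <64,5,19>
9. e9 take() → 64, leaving queue <5,19>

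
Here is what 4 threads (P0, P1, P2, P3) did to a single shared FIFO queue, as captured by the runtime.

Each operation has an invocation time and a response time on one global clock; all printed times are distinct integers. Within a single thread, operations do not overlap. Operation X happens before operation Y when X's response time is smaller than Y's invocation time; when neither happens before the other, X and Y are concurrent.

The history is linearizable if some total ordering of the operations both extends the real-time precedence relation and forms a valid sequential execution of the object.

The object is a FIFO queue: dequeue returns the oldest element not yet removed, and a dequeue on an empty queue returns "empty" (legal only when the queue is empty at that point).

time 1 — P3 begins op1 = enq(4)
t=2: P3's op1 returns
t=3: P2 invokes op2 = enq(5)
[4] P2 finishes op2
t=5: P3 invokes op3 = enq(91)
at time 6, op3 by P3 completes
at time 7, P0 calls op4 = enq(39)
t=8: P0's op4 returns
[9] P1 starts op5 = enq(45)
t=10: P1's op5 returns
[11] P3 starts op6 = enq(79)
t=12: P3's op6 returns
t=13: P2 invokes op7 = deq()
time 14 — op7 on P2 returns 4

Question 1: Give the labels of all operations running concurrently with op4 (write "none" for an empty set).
Answer: none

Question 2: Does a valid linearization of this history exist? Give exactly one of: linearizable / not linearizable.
one valid linearization: op1, op2, op3, op4, op5, op6, op7
step 1: op1 enq(4) — queue <4>
step 2: op2 enq(5) — queue <4,5>
step 3: op3 enq(91) — queue <4,5,91>
step 4: op4 enq(39) — queue <4,5,91,39>
step 5: op5 enq(45) — queue <4,5,91,39,45>
step 6: op6 enq(79) — queue <4,5,91,39,45,79>
step 7: op7 deq() → 4 — queue <5,91,39,45,79>

linearizable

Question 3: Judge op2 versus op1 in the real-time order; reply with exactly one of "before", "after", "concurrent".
Answer: after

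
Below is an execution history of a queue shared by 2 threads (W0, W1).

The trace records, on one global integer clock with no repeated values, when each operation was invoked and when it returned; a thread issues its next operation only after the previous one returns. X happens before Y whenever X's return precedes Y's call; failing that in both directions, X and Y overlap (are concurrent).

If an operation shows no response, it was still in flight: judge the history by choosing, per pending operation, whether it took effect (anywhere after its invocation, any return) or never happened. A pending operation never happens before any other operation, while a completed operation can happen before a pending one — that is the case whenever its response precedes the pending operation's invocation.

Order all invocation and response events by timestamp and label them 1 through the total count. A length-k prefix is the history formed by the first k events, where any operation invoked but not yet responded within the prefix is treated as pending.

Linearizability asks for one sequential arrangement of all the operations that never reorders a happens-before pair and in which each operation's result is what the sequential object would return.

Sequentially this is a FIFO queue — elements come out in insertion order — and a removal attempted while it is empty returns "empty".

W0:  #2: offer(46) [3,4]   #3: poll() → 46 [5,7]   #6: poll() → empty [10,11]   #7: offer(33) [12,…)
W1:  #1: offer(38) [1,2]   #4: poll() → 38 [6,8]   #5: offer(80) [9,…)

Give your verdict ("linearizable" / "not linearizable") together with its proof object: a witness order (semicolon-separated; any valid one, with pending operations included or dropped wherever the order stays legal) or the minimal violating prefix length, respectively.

linearizable — witness: #1; #2; #4; #3; #6

1. #1 offer(38), leaving queue <38>
2. #2 offer(46), leaving queue <38,46>
3. #4 poll() → 38, leaving queue <46>
4. #3 poll() → 46, leaving queue <>
5. #6 poll() → empty, leaving queue <>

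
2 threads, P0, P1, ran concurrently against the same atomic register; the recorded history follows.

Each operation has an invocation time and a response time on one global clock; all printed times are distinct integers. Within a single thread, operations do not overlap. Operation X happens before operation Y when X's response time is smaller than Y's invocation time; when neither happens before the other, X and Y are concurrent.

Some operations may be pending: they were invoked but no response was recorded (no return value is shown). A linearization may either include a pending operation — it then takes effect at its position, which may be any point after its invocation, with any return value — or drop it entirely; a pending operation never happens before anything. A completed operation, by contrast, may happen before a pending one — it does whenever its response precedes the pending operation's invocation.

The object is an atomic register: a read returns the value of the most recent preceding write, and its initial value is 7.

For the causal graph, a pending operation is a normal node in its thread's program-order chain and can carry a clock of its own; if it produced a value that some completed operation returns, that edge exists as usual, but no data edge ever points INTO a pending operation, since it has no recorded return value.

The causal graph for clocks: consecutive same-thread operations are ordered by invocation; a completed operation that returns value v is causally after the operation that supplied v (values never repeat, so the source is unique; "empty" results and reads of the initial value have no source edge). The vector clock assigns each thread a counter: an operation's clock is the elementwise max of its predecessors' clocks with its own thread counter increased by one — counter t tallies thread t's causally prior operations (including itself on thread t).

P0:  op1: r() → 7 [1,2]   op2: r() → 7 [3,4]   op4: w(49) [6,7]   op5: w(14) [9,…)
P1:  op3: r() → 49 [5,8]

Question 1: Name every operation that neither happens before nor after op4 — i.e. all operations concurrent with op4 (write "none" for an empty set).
op4 spans [6,7]: anything still running between times 6 and 7 counts as concurrent
op1 [1,2]: before
op2 [3,4]: before
op3 [5,8]: concurrent
op5 [9,…): after

op3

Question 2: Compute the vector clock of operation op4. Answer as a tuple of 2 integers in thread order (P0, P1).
no predecessors for op1 (invoked 1): P0 increments from zero → (1, 0)
merge at op2 (invoked 3): VC(op1)=(1, 0), own-thread bump on P0 → (2, 0)
merge at op4 (invoked 6): VC(op2)=(2, 0), own-thread bump on P0 → (3, 0)
merge at op3 (invoked 5): VC(op4)=(3, 0), own-thread bump on P1 → (3, 1)
merge at op5 (invoked 9): VC(op4)=(3, 0), own-thread bump on P0 → (4, 0)
target: VC(op4) = (3, 0)

(3, 0)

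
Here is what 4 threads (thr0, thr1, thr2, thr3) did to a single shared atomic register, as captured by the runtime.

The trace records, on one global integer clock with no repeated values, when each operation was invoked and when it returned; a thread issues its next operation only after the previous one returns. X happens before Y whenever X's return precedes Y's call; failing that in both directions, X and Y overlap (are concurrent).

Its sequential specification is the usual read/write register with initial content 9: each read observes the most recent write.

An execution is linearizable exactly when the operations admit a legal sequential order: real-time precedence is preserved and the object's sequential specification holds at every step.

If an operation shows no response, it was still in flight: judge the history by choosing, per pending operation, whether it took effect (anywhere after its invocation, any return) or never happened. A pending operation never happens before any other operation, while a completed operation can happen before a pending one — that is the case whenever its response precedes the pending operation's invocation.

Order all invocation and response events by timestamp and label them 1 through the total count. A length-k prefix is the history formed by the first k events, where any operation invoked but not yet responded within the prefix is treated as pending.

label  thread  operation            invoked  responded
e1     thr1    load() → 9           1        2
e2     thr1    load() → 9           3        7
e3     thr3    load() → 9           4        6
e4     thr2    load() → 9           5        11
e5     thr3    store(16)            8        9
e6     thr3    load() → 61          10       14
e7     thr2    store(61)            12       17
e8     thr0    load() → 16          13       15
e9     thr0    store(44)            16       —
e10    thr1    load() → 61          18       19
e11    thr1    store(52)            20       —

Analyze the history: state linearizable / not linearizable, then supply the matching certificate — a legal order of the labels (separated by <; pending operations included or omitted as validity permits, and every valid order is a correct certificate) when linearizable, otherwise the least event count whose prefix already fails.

linearizable — witness: e1 < e2 < e3 < e4 < e5 < e8 < e7 < e6 < e10

1. e1 load() → 9, leaving value 9
2. e2 load() → 9, leaving value 9
3. e3 load() → 9, leaving value 9
4. e4 load() → 9, leaving value 9
5. e5 store(16), leaving value 16
6. e8 load() → 16, leaving value 16
7. e7 store(61), leaving value 61
8. e6 load() → 61, leaving value 61
9. e10 load() → 61, leaving value 61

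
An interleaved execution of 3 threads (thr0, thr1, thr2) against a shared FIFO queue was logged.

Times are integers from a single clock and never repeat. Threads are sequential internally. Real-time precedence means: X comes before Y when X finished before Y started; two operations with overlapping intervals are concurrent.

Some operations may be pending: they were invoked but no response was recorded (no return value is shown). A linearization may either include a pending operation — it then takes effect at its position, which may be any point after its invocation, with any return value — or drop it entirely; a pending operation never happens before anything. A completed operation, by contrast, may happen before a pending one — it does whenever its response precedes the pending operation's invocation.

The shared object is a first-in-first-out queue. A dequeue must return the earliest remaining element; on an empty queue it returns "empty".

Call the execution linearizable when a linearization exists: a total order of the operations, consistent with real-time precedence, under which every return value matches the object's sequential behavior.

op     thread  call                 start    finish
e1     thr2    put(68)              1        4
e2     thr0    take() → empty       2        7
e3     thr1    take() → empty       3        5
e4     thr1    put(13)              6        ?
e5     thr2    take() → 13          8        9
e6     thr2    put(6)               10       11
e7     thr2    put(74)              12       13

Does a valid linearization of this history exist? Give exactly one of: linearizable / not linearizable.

not linearizable

the violation lands at event 9, e5's response at time 9: events 1..8 linearize, events 1..9 do not
4 completed operations, 6 real-time-consistent orders — every FIFO queue replay fails
include/drop combinations of the 1 pending operation (e4) were all tried; none helps
take e1, e2, e3, e5 (pending dropped): step 2 already fails, because e2 take() → empty cannot occur there
take e1, e3, e2, e5 (pending dropped): step 2 already fails, because e3 take() → empty cannot occur there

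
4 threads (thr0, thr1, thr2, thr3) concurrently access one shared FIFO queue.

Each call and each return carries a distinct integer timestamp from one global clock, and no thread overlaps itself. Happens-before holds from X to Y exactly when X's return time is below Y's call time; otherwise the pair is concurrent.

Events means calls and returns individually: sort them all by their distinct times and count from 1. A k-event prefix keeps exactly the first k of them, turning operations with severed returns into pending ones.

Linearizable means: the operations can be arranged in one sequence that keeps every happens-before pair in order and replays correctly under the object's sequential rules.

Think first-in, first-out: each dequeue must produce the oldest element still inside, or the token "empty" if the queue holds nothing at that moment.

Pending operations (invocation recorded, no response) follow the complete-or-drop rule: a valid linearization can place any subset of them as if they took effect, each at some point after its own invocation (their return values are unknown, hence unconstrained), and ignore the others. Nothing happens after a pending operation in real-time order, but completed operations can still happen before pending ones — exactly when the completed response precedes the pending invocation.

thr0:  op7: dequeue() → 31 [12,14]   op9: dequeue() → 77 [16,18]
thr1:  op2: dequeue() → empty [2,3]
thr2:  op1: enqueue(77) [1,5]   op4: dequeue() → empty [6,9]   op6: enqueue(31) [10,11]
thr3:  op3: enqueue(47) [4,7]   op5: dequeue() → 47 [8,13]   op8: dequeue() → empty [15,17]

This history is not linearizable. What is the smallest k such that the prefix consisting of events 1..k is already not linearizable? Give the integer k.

a valid linearization of events 1..8 exists, for instance op2, op1, op3:
after step 1 (op2 dequeue() → empty): queue <>
after step 2 (op1 enqueue(77)): queue <77>
after step 3 (op3 enqueue(47)): queue <77,47>
once event 9 joins (op4's response, time 9), exhaustive search finds no witness
no completion choice of the 1 pending operation (op5) rescues it — every subset was tried
take op1, op2, op3, op4 (pending dropped): step 2 already fails, because op2 dequeue() → empty cannot occur there
take op1, op2, op4, op3 (pending dropped): step 2 already fails, because op2 dequeue() → empty cannot occur there

9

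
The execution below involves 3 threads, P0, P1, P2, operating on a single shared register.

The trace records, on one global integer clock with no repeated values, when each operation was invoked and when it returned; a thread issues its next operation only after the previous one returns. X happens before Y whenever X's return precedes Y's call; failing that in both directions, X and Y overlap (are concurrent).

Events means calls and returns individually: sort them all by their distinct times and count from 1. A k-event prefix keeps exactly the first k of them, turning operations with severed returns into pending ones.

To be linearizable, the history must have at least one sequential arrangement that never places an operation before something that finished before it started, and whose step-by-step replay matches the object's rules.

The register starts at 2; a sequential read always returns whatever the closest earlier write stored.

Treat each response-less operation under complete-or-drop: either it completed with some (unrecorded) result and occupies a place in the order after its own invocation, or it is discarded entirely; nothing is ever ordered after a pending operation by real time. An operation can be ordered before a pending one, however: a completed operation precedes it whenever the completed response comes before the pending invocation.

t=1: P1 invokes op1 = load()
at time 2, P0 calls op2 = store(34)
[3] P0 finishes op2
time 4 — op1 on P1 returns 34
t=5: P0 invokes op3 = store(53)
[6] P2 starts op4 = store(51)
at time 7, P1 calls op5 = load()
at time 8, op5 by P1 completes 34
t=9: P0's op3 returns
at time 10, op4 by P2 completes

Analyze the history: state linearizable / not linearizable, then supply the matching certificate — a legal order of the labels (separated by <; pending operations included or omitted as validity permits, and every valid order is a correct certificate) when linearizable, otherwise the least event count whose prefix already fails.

after step 1 (op2 store(34)): value 34
after step 2 (op1 load() → 34): value 34
after step 3 (op5 load() → 34): value 34
after step 4 (op3 store(53)): value 53
after step 5 (op4 store(51)): value 51

linearizable — witness: op2 < op1 < op5 < op3 < op4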